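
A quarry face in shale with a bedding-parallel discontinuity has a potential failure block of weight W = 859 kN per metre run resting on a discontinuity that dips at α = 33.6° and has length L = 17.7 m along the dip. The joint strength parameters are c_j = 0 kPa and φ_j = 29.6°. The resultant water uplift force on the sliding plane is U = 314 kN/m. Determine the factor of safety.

Resolving the block weight along and normal to the plane and applying the Mohr–Coulomb strength on the joint:
N' = W cosα − U = 859·cos33.6° − 314 = 401.5 kN/m
Driving force T = W sinα = 859·sin33.6° = 475.4 kN/m
Resisting force R = c_j·L + N'·tanφ_j = 0·17.7 + 401.5·tan29.6° = 0.0 + 228.1 = 228.1 kN/m
FS = R / T = 228.1 / 475.4 = 0.480

FS = 0.48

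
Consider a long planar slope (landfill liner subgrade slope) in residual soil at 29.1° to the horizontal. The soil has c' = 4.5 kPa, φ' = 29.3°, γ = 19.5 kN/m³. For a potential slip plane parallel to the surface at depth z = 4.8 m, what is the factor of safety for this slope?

FS = 1.12

For an infinite slope with a slip plane parallel to the surface (no pore pressure): FS = [c' + γz cos²β tanφ'] / [γz sinβ cosβ].
γz = 19.5·4.8 = 93.60 kN/m²
Numerator = 4.5 + 93.60·cos²29.1°·tan29.3° = 4.5 + 93.60·0.7635·0.5612 = 44.602 kPa
Denominator = 93.60·sin29.1°·cos29.1° = 93.60·0.4863·0.8738 = 39.775 kPa
FS = 44.602 / 39.775 = 1.121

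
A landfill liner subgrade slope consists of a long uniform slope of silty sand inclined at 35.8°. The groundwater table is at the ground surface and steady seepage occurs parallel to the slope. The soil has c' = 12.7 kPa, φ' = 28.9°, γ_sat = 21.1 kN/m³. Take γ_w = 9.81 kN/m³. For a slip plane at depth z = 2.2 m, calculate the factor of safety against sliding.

FS = 0.99

With seepage parallel to the slope and the water table at the surface, the effective normal stress on the slip plane uses the buoyant unit weight γ' = γ_sat − γ_w while the driving shear stress uses γ_sat:
FS = [c' + γ' z cos²β tanφ'] / [γ_sat z sinβ cosβ]
γ' = 21.1 − 9.81 = 11.29 kN/m³
Numerator = 12.7 + 11.29·2.2·cos²35.8°·tan28.9° = 12.7 + 11.29·2.2·0.6578·0.5520 = 21.720 kPa
Denominator = 21.1·2.2·sin35.8°·cos35.8° = 21.1·2.2·0.5850·0.8111 = 22.023 kPa
FS = 21.720 / 22.023 = 0.986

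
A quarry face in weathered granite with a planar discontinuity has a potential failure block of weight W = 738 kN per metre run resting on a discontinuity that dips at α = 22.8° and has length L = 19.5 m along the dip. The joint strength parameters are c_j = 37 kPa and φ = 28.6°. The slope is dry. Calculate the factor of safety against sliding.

FS = 3.82

Resolving the block weight along and normal to the plane and applying the Mohr–Coulomb strength on the joint:
N' = W cosα = 738·cos22.8° = 680.3 kN/m
Driving force T = W sinα = 738·sin22.8° = 286.0 kN/m
Resisting force R = c_j·L + N'·tanφ = 37·19.5 + 680.3·tan28.6° = 721.5 + 370.9 = 1092.4 kN/m
FS = R / T = 1092.4 / 286.0 = 3.820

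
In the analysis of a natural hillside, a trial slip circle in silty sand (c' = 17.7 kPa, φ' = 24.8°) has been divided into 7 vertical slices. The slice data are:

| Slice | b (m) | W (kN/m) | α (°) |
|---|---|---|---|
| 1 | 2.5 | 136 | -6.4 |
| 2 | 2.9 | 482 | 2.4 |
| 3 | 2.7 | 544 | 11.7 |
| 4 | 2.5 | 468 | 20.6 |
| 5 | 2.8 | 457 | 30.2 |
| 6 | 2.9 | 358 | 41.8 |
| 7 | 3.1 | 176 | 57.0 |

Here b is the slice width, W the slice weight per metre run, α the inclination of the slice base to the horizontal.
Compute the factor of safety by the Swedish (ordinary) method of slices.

Ordinary method of slices: FS = Σ[c'·Δl_i + (W_i cosα_i)·tanφ'] / Σ W_i sinα_i, with Δl_i = b_i / cosα_i.
Slice 1: Δl = 2.5/cos(-6.4°) = 2.516 m; N'_1 = 136·cos(-6.4°) = 135.2; c'Δl = 44.53; W sinα = -15.2
Slice 2: Δl = 2.9/cos2.4° = 2.903 m; N'_2 = 482·cos2.4° = 481.6; c'Δl = 51.38; W sinα = 20.2
Slice 3: Δl = 2.7/cos11.7° = 2.757 m; N'_3 = 544·cos11.7° = 532.7; c'Δl = 48.80; W sinα = 110.3
Slice 4: Δl = 2.5/cos20.6° = 2.671 m; N'_4 = 468·cos20.6° = 438.1; c'Δl = 47.27; W sinα = 164.7
Slice 5: Δl = 2.8/cos30.2° = 3.240 m; N'_5 = 457·cos30.2° = 395.0; c'Δl = 57.34; W sinα = 229.9
Slice 6: Δl = 2.9/cos41.8° = 3.890 m; N'_6 = 358·cos41.8° = 266.9; c'Δl = 68.86; W sinα = 238.6
Slice 7: Δl = 3.1/cos57.0° = 5.692 m; N'_7 = 176·cos57.0° = 95.9; c'Δl = 100.75; W sinα = 147.6
Σc'Δl = 418.9 kN/m; ΣN' = 2345.2 kN/m; ΣW sinα = 896.1 kN/m
Resisting = 418.9 + 2345.2·tan24.8° = 418.9 + 1083.6 = 1502.6 kN/m
FS = 1502.6 / 896.1 = 1.677

FS = 1.68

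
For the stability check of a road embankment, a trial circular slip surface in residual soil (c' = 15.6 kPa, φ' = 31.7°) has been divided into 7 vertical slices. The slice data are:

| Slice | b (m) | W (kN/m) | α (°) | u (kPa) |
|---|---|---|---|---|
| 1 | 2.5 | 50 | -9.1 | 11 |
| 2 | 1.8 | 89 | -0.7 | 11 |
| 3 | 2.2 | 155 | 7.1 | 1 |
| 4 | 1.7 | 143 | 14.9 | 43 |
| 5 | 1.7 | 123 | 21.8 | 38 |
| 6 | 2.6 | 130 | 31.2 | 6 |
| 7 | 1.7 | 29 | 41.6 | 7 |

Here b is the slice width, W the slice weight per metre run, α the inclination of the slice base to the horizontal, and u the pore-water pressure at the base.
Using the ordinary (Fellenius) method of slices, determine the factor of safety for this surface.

Ordinary method of slices: FS = Σ[c'·Δl_i + (W_i cosα_i − u_i·Δl_i)·tanφ'] / Σ W_i sinα_i, with Δl_i = b_i / cosα_i.
Slice 1: Δl = 2.5/cos(-9.1°) = 2.532 m; N'_1 = 50·cos(-9.1°) − 11·2.532 = 21.5; c'Δl = 39.50; W sinα = -7.9
Slice 2: Δl = 1.8/cos(-0.7°) = 1.800 m; N'_2 = 89·cos(-0.7°) − 11·1.800 = 69.2; c'Δl = 28.08; W sinα = -1.1
Slice 3: Δl = 2.2/cos7.1° = 2.217 m; N'_3 = 155·cos7.1° − 1·2.217 = 151.6; c'Δl = 34.59; W sinα = 19.2
Slice 4: Δl = 1.7/cos14.9° = 1.759 m; N'_4 = 143·cos14.9° − 43·1.759 = 62.5; c'Δl = 27.44; W sinα = 36.8
Slice 5: Δl = 1.7/cos21.8° = 1.831 m; N'_5 = 123·cos21.8° − 38·1.831 = 44.6; c'Δl = 28.56; W sinα = 45.7
Slice 6: Δl = 2.6/cos31.2° = 3.040 m; N'_6 = 130·cos31.2° − 6·3.040 = 93.0; c'Δl = 47.42; W sinα = 67.3
Slice 7: Δl = 1.7/cos41.6° = 2.273 m; N'_7 = 29·cos41.6° − 7·2.273 = 5.8; c'Δl = 35.46; W sinα = 19.3
Σc'Δl = 241.1 kN/m; ΣN' = 448.2 kN/m; ΣW sinα = 179.2 kN/m
Resisting = 241.1 + 448.2·tan31.7° = 241.1 + 276.8 = 517.9 kN/m
FS = 517.9 / 179.2 = 2.890

FS = 2.89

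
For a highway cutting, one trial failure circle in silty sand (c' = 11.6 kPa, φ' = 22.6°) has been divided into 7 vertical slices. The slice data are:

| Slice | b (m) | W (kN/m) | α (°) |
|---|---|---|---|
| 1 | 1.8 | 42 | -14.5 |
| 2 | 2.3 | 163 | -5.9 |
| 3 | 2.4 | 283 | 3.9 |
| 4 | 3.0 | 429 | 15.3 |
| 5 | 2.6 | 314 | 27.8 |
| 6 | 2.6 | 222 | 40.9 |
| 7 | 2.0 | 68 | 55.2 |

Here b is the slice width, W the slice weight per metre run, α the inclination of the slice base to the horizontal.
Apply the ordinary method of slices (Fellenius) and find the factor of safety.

Ordinary method of slices: FS = Σ[c'·Δl_i + (W_i cosα_i)·tanφ'] / Σ W_i sinα_i, with Δl_i = b_i / cosα_i.
Slice 1: Δl = 1.8/cos(-14.5°) = 1.859 m; N'_1 = 42·cos(-14.5°) = 40.7; c'Δl = 21.57; W sinα = -10.5
Slice 2: Δl = 2.3/cos(-5.9°) = 2.312 m; N'_2 = 163·cos(-5.9°) = 162.1; c'Δl = 26.82; W sinα = -16.8
Slice 3: Δl = 2.4/cos3.9° = 2.406 m; N'_3 = 283·cos3.9° = 282.3; c'Δl = 27.90; W sinα = 19.2
Slice 4: Δl = 3.0/cos15.3° = 3.110 m; N'_4 = 429·cos15.3° = 413.8; c'Δl = 36.08; W sinα = 113.2
Slice 5: Δl = 2.6/cos27.8° = 2.939 m; N'_5 = 314·cos27.8° = 277.8; c'Δl = 34.10; W sinα = 146.4
Slice 6: Δl = 2.6/cos40.9° = 3.440 m; N'_6 = 222·cos40.9° = 167.8; c'Δl = 39.90; W sinα = 145.4
Slice 7: Δl = 2.0/cos55.2° = 3.504 m; N'_7 = 68·cos55.2° = 38.8; c'Δl = 40.65; W sinα = 55.8
Σc'Δl = 227.0 kN/m; ΣN' = 1383.3 kN/m; ΣW sinα = 452.8 kN/m
Resisting = 227.0 + 1383.3·tan22.6° = 227.0 + 575.8 = 802.8 kN/m
FS = 802.8 / 452.8 = 1.773

FS = 1.77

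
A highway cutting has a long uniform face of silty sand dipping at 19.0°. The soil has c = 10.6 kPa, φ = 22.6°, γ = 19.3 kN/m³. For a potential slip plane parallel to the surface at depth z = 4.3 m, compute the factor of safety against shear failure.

FS = 1.62

For an infinite slope with a slip plane parallel to the surface (no pore pressure): FS = [c + γz cos²β tanφ] / [γz sinβ cosβ].
γz = 19.3·4.3 = 82.99 kN/m²
Numerator = 10.6 + 82.99·cos²19.0°·tan22.6° = 10.6 + 82.99·0.8940·0.4163 = 41.484 kPa
Denominator = 82.99·sin19.0°·cos19.0° = 82.99·0.3256·0.9455 = 25.547 kPa
FS = 41.484 / 25.547 = 1.624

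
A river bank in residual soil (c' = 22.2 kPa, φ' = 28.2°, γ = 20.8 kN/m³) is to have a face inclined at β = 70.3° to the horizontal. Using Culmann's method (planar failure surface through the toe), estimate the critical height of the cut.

H_c = 13.73 m

Culmann's analysis gives the critical failure plane at α_cr = (β + φ')/2 = (70.3 + 28.2)/2 = 49.2°, and the critical height
H_c = (4c'/γ) · sinβ cosφ' / [1 − cos(β − φ')]
    = (4·22.2/20.8) · sin70.3°·cos28.2° / [1 − cos(42.1°)]
    = 4.269 · 0.9415·0.8813 / [1 − 0.7420]
    = 4.269 · 0.8297 / 0.2580
    = 13.73 m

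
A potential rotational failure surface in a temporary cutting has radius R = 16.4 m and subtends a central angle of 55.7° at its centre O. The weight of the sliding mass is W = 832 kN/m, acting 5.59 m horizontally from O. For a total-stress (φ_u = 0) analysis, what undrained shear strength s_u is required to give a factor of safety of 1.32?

FS = s_u·L_a·R / (W·d), so s_u = FS·W·d / (L_a·R).
Arc length L_a = R·θ = 16.4·(55.7°·π/180) = 16.4·0.9721 = 15.94 m
s_u = 1.32·832·5.59 / (15.94·16.4) = 6139.2 / 261.47 = 23.48 kPa

s_u = 23.5 kPa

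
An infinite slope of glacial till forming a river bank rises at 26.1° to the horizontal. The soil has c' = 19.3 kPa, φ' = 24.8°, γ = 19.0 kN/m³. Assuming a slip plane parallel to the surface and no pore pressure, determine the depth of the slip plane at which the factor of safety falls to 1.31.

z = 7.01 m

Setting FS = 1.31 in FS = [c' + γz cos²β tanφ'] / [γz sinβ cosβ] and solving for z:
z = c' / [γ cosβ (FS·sinβ − cosβ·tanφ')]
  = 19.3 / [19.0·cos26.1°·(1.31·sin26.1° − cos26.1°·tan24.8°)]
  = 19.3 / [19.0·0.8980·(1.31·0.4399 − 0.8980·0.4621)]
  = 19.3 / 2.7534 = 7.009 m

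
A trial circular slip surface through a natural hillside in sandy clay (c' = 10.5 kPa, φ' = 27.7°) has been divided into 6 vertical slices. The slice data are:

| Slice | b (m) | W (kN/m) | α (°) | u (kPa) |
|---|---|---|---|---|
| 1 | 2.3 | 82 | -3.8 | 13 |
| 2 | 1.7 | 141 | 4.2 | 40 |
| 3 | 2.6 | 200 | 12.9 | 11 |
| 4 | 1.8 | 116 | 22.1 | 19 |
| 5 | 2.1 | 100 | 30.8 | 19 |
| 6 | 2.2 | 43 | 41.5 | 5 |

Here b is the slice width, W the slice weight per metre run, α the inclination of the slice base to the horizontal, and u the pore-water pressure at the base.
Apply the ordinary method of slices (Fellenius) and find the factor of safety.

Ordinary method of slices: FS = Σ[c'·Δl_i + (W_i cosα_i − u_i·Δl_i)·tanφ'] / Σ W_i sinα_i, with Δl_i = b_i / cosα_i.
Slice 1: Δl = 2.3/cos(-3.8°) = 2.305 m; N'_1 = 82·cos(-3.8°) − 13·2.305 = 51.9; c'Δl = 24.20; W sinα = -5.4
Slice 2: Δl = 1.7/cos4.2° = 1.705 m; N'_2 = 141·cos4.2° − 40·1.705 = 72.4; c'Δl = 17.90; W sinα = 10.3
Slice 3: Δl = 2.6/cos12.9° = 2.667 m; N'_3 = 200·cos12.9° − 11·2.667 = 165.6; c'Δl = 28.01; W sinα = 44.7
Slice 4: Δl = 1.8/cos22.1° = 1.943 m; N'_4 = 116·cos22.1° − 19·1.943 = 70.6; c'Δl = 20.40; W sinα = 43.6
Slice 5: Δl = 2.1/cos30.8° = 2.445 m; N'_5 = 100·cos30.8° − 19·2.445 = 39.4; c'Δl = 25.67; W sinα = 51.2
Slice 6: Δl = 2.2/cos41.5° = 2.937 m; N'_6 = 43·cos41.5° − 5·2.937 = 17.5; c'Δl = 30.84; W sinα = 28.5
Σc'Δl = 147.0 kN/m; ΣN' = 417.4 kN/m; ΣW sinα = 172.9 kN/m
Resisting = 147.0 + 417.4·tan27.7° = 147.0 + 219.2 = 366.2 kN/m
FS = 366.2 / 172.9 = 2.118

FS = 2.12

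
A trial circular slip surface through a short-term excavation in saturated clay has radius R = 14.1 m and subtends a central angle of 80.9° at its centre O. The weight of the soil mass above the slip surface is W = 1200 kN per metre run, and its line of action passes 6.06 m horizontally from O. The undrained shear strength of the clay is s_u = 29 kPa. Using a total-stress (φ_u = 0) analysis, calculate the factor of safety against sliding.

FS = 1.12

Taking moments about the centre O, the resisting moment is provided by the undrained shear strength acting along the arc:
Arc length L_a = R·θ = 14.1·(80.9°·π/180) = 14.1·1.4120 = 19.91 m
M_R = s_u·L_a·R = 29·19.91·14.1 = 8140.7 kN·m/m
M_D = W·d = 1200·6.06 = 7272.0 kN·m/m
FS = M_R / M_D = 8140.7 / 7272.0 = 1.119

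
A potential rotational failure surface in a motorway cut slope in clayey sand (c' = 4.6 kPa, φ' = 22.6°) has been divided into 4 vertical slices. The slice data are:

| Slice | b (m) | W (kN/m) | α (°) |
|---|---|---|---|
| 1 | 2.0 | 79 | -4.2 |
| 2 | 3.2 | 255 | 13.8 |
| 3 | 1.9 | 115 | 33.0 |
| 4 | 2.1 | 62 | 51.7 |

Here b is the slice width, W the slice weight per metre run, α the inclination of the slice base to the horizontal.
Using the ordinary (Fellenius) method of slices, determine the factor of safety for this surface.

FS = 1.46

Ordinary method of slices: FS = Σ[c'·Δl_i + (W_i cosα_i)·tanφ'] / Σ W_i sinα_i, with Δl_i = b_i / cosα_i.
Slice 1: Δl = 2.0/cos(-4.2°) = 2.005 m; N'_1 = 79·cos(-4.2°) = 78.8; c'Δl = 9.22; W sinα = -5.8
Slice 2: Δl = 3.2/cos13.8° = 3.295 m; N'_2 = 255·cos13.8° = 247.6; c'Δl = 15.16; W sinα = 60.8
Slice 3: Δl = 1.9/cos33.0° = 2.265 m; N'_3 = 115·cos33.0° = 96.4; c'Δl = 10.42; W sinα = 62.6
Slice 4: Δl = 2.1/cos51.7° = 3.388 m; N'_4 = 62·cos51.7° = 38.4; c'Δl = 15.59; W sinα = 48.7
Σc'Δl = 50.4 kN/m; ΣN' = 461.3 kN/m; ΣW sinα = 166.3 kN/m
Resisting = 50.4 + 461.3·tan22.6° = 50.4 + 192.0 = 242.4 kN/m
FS = 242.4 / 166.3 = 1.457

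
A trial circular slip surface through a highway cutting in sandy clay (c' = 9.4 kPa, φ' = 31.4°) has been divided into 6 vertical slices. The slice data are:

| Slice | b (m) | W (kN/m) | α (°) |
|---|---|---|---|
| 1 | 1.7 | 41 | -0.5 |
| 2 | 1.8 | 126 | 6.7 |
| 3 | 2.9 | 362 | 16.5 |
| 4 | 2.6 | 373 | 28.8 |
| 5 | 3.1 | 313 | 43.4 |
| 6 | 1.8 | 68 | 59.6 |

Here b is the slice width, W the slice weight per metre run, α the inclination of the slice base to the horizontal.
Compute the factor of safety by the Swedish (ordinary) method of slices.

Ordinary method of slices: FS = Σ[c'·Δl_i + (W_i cosα_i)·tanφ'] / Σ W_i sinα_i, with Δl_i = b_i / cosα_i.
Slice 1: Δl = 1.7/cos(-0.5°) = 1.700 m; N'_1 = 41·cos(-0.5°) = 41.0; c'Δl = 15.98; W sinα = -0.4
Slice 2: Δl = 1.8/cos6.7° = 1.812 m; N'_2 = 126·cos6.7° = 125.1; c'Δl = 17.04; W sinα = 14.7
Slice 3: Δl = 2.9/cos16.5° = 3.025 m; N'_3 = 362·cos16.5° = 347.1; c'Δl = 28.43; W sinα = 102.8
Slice 4: Δl = 2.6/cos28.8° = 2.967 m; N'_4 = 373·cos28.8° = 326.9; c'Δl = 27.89; W sinα = 179.7
Slice 5: Δl = 3.1/cos43.4° = 4.267 m; N'_5 = 313·cos43.4° = 227.4; c'Δl = 40.11; W sinα = 215.1
Slice 6: Δl = 1.8/cos59.6° = 3.557 m; N'_6 = 68·cos59.6° = 34.4; c'Δl = 33.44; W sinα = 58.7
Σc'Δl = 162.9 kN/m; ΣN' = 1101.9 kN/m; ΣW sinα = 570.6 kN/m
Resisting = 162.9 + 1101.9·tan31.4° = 162.9 + 672.6 = 835.5 kN/m
FS = 835.5 / 570.6 = 1.464

FS = 1.46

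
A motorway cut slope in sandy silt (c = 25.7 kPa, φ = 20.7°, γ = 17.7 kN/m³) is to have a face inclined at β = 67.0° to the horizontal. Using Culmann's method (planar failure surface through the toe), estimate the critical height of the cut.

Culmann's analysis gives the critical failure plane at α_cr = (β + φ)/2 = (67.0 + 20.7)/2 = 43.9°, and the critical height
H_c = (4c/γ) · sinβ cosφ / [1 − cos(β − φ)]
    = (4·25.7/17.7) · sin67.0°·cos20.7° / [1 − cos(46.3°)]
    = 5.808 · 0.9205·0.9354 / [1 − 0.6909]
    = 5.808 · 0.8611 / 0.3091
    = 16.18 m

H_c = 16.18 m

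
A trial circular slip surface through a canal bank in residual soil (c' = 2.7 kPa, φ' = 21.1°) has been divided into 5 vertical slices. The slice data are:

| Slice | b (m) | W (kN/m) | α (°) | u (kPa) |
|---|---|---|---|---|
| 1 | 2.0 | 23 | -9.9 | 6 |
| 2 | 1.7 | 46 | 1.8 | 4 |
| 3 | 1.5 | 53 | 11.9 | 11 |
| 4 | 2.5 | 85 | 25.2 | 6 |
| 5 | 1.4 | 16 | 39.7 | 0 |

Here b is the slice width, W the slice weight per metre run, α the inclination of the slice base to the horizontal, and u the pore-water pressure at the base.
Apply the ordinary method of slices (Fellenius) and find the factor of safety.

FS = 1.59

Ordinary method of slices: FS = Σ[c'·Δl_i + (W_i cosα_i − u_i·Δl_i)·tanφ'] / Σ W_i sinα_i, with Δl_i = b_i / cosα_i.
Slice 1: Δl = 2.0/cos(-9.9°) = 2.030 m; N'_1 = 23·cos(-9.9°) − 6·2.030 = 10.5; c'Δl = 5.48; W sinα = -4.0
Slice 2: Δl = 1.7/cos1.8° = 1.701 m; N'_2 = 46·cos1.8° − 4·1.701 = 39.2; c'Δl = 4.59; W sinα = 1.4
Slice 3: Δl = 1.5/cos11.9° = 1.533 m; N'_3 = 53·cos11.9° − 11·1.533 = 35.0; c'Δl = 4.14; W sinα = 10.9
Slice 4: Δl = 2.5/cos25.2° = 2.763 m; N'_4 = 85·cos25.2° − 6·2.763 = 60.3; c'Δl = 7.46; W sinα = 36.2
Slice 5: Δl = 1.4/cos39.7° = 1.820 m; N'_5 = 16·cos39.7° − 0·1.820 = 12.3; c'Δl = 4.91; W sinα = 10.2
Σc'Δl = 26.6 kN/m; ΣN' = 157.3 kN/m; ΣW sinα = 54.8 kN/m
Resisting = 26.6 + 157.3·tan21.1° = 26.6 + 60.7 = 87.3 kN/m
FS = 87.3 / 54.8 = 1.592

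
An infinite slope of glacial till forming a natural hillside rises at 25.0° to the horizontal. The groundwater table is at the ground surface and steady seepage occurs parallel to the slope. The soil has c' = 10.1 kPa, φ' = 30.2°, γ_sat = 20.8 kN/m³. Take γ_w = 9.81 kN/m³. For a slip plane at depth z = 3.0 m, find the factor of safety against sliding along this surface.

FS = 1.08

With seepage parallel to the slope and the water table at the surface, the effective normal stress on the slip plane uses the buoyant unit weight γ' = γ_sat − γ_w while the driving shear stress uses γ_sat:
FS = [c' + γ' z cos²β tanφ'] / [γ_sat z sinβ cosβ]
γ' = 20.8 − 9.81 = 10.99 kN/m³
Numerator = 10.1 + 10.99·3.0·cos²25.0°·tan30.2° = 10.1 + 10.99·3.0·0.8214·0.5820 = 25.862 kPa
Denominator = 20.8·3.0·sin25.0°·cos25.0° = 20.8·3.0·0.4226·0.9063 = 23.901 kPa
FS = 25.862 / 23.901 = 1.082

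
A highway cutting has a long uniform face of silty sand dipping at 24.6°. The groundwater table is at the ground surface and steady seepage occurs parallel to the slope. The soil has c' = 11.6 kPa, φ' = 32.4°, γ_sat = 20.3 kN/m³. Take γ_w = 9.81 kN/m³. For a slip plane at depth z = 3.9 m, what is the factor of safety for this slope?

With seepage parallel to the slope and the water table at the surface, the effective normal stress on the slip plane uses the buoyant unit weight γ' = γ_sat − γ_w while the driving shear stress uses γ_sat:
FS = [c' + γ' z cos²β tanφ'] / [γ_sat z sinβ cosβ]
γ' = 20.3 − 9.81 = 10.49 kN/m³
Numerator = 11.6 + 10.49·3.9·cos²24.6°·tan32.4° = 11.6 + 10.49·3.9·0.8267·0.6346 = 33.064 kPa
Denominator = 20.3·3.9·sin24.6°·cos24.6° = 20.3·3.9·0.4163·0.9092 = 29.966 kPa
FS = 33.064 / 29.966 = 1.103

FS = 1.10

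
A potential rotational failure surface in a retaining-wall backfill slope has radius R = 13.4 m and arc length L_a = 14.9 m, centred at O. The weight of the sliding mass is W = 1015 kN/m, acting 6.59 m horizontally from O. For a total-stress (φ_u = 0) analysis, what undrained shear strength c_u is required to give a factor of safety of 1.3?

c_u = 43.6 kPa

FS = c_u·L_a·R / (W·d), so c_u = FS·W·d / (L_a·R).
c_u = 1.3·1015·6.59 / (14.90·13.4) = 8695.5 / 199.66 = 43.55 kPa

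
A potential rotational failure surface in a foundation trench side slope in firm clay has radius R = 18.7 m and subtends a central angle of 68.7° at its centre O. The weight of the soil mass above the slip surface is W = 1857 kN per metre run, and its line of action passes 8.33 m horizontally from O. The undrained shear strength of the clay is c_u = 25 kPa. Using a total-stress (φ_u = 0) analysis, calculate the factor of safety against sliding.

FS = 0.68

Taking moments about the centre O, the resisting moment is provided by the undrained shear strength acting along the arc:
Arc length L_a = R·θ = 18.7·(68.7°·π/180) = 18.7·1.1990 = 22.42 m
M_R = c_u·L_a·R = 25·22.42·18.7 = 10482.3 kN·m/m
M_D = W·d = 1857·8.33 = 15468.8 kN·m/m
FS = M_R / M_D = 10482.3 / 15468.8 = 0.678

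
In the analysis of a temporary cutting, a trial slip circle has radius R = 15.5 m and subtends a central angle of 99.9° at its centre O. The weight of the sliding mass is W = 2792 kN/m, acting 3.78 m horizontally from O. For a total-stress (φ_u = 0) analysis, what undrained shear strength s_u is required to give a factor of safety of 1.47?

s_u = 37.0 kPa

FS = s_u·L_a·R / (W·d), so s_u = FS·W·d / (L_a·R).
Arc length L_a = R·θ = 15.5·(99.9°·π/180) = 15.5·1.7436 = 27.03 m
s_u = 1.47·2792·3.78 / (27.03·15.5) = 15514.0 / 418.90 = 37.04 kPa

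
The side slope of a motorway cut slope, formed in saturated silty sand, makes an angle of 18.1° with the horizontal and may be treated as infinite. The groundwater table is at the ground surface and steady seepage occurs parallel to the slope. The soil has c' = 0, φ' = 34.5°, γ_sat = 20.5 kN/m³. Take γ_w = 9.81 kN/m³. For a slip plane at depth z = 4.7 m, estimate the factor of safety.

FS = 1.10

With seepage parallel to the slope and the water table at the surface, the effective normal stress on the slip plane uses the buoyant unit weight γ' = γ_sat − γ_w while the driving shear stress uses γ_sat:
FS = [c' + γ' z cos²β tanφ'] / [γ_sat z sinβ cosβ]
(For c' = 0 this reduces to FS = (γ'/γ_sat)·tanφ'/tanβ.)
γ' = 20.5 − 9.81 = 10.69 kN/m³
Numerator = 0.0 + 10.69·4.7·cos²18.1°·tan34.5° = 0.0 + 10.69·4.7·0.9035·0.6873 = 31.198 kPa
Denominator = 20.5·4.7·sin18.1°·cos18.1° = 20.5·4.7·0.3107·0.9505 = 28.452 kPa
FS = 31.198 / 28.452 = 1.097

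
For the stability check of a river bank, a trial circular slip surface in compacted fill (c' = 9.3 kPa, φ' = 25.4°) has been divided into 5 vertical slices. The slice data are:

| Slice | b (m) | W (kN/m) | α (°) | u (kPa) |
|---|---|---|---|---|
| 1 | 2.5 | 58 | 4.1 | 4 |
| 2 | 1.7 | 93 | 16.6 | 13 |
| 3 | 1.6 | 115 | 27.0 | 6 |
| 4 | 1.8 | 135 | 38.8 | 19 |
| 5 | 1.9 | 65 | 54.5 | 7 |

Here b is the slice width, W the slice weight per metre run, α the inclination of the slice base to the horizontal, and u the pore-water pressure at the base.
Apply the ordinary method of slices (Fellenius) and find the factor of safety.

Ordinary method of slices: FS = Σ[c'·Δl_i + (W_i cosα_i − u_i·Δl_i)·tanφ'] / Σ W_i sinα_i, with Δl_i = b_i / cosα_i.
Slice 1: Δl = 2.5/cos4.1° = 2.506 m; N'_1 = 58·cos4.1° − 4·2.506 = 47.8; c'Δl = 23.31; W sinα = 4.1
Slice 2: Δl = 1.7/cos16.6° = 1.774 m; N'_2 = 93·cos16.6° − 13·1.774 = 66.1; c'Δl = 16.50; W sinα = 26.6
Slice 3: Δl = 1.6/cos27.0° = 1.796 m; N'_3 = 115·cos27.0° − 6·1.796 = 91.7; c'Δl = 16.70; W sinα = 52.2
Slice 4: Δl = 1.8/cos38.8° = 2.310 m; N'_4 = 135·cos38.8° − 19·2.310 = 61.3; c'Δl = 21.48; W sinα = 84.6
Slice 5: Δl = 1.9/cos54.5° = 3.272 m; N'_5 = 65·cos54.5° − 7·3.272 = 14.8; c'Δl = 30.43; W sinα = 52.9
Σc'Δl = 108.4 kN/m; ΣN' = 281.7 kN/m; ΣW sinα = 220.4 kN/m
Resisting = 108.4 + 281.7·tan25.4° = 108.4 + 133.8 = 242.2 kN/m
FS = 242.2 / 220.4 = 1.099

FS = 1.10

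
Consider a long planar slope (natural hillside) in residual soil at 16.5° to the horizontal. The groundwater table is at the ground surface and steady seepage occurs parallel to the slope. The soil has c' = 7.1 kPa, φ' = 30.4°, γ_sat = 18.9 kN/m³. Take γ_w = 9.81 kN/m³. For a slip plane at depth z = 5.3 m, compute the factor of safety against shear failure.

With seepage parallel to the slope and the water table at the surface, the effective normal stress on the slip plane uses the buoyant unit weight γ' = γ_sat − γ_w while the driving shear stress uses γ_sat:
FS = [c' + γ' z cos²β tanφ'] / [γ_sat z sinβ cosβ]
γ' = 18.9 − 9.81 = 9.09 kN/m³
Numerator = 7.1 + 9.09·5.3·cos²16.5°·tan30.4° = 7.1 + 9.09·5.3·0.9193·0.5867 = 33.085 kPa
Denominator = 18.9·5.3·sin16.5°·cos16.5° = 18.9·5.3·0.2840·0.9588 = 27.278 kPa
FS = 33.085 / 27.278 = 1.213

FS = 1.21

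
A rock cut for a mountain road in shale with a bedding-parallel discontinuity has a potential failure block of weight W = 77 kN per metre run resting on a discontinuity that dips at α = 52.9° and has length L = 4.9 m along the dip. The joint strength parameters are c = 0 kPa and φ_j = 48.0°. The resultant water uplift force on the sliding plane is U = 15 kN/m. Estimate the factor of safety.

FS = 0.57

Resolving the block weight along and normal to the plane and applying the Mohr–Coulomb strength on the joint:
N' = W cosα − U = 77·cos52.9° − 15 = 31.4 kN/m
Driving force T = W sinα = 77·sin52.9° = 61.4 kN/m
Resisting force R = c·L + N'·tanφ_j = 0·4.9 + 31.4·tan48.0° = 0.0 + 34.9 = 34.9 kN/m
FS = R / T = 34.9 / 61.4 = 0.569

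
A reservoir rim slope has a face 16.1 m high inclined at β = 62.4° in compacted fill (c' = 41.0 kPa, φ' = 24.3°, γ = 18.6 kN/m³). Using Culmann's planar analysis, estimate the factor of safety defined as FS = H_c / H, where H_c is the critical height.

H_c = (4c'/γ) · sinβ cosφ' / [1 − cos(β − φ')]
    = (4·41.0/18.6) · sin62.4°·cos24.3° / [1 − cos38.1°]
    = 8.817 · 0.8077 / 0.2131 = 33.42 m
FS = H_c / H = 33.42 / 16.1 = 2.076

FS = 2.08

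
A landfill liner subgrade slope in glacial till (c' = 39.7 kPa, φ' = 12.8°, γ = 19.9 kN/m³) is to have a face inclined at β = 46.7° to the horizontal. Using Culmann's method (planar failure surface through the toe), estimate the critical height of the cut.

H_c = 33.32 m

Culmann's analysis gives the critical failure plane at α_cr = (β + φ')/2 = (46.7 + 12.8)/2 = 29.8°, and the critical height
H_c = (4c'/γ) · sinβ cosφ' / [1 − cos(β − φ')]
    = (4·39.7/19.9) · sin46.7°·cos12.8° / [1 − cos(33.9°)]
    = 7.980 · 0.7278·0.9751 / [1 − 0.8300]
    = 7.980 · 0.7097 / 0.1700
    = 33.32 m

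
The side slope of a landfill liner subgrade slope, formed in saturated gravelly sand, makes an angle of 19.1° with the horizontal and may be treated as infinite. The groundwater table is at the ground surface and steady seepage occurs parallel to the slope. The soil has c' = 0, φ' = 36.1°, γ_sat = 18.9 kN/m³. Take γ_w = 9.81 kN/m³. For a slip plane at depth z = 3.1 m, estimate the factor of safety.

With seepage parallel to the slope and the water table at the surface, the effective normal stress on the slip plane uses the buoyant unit weight γ' = γ_sat − γ_w while the driving shear stress uses γ_sat:
FS = [c' + γ' z cos²β tanφ'] / [γ_sat z sinβ cosβ]
(For c' = 0 this reduces to FS = (γ'/γ_sat)·tanφ'/tanβ.)
γ' = 18.9 − 9.81 = 9.09 kN/m³
Numerator = 0.0 + 9.09·3.1·cos²19.1°·tan36.1° = 0.0 + 9.09·3.1·0.8929·0.7292 = 18.348 kPa
Denominator = 18.9·3.1·sin19.1°·cos19.1° = 18.9·3.1·0.3272·0.9449 = 18.116 kPa
FS = 18.348 / 18.116 = 1.013

FS = 1.01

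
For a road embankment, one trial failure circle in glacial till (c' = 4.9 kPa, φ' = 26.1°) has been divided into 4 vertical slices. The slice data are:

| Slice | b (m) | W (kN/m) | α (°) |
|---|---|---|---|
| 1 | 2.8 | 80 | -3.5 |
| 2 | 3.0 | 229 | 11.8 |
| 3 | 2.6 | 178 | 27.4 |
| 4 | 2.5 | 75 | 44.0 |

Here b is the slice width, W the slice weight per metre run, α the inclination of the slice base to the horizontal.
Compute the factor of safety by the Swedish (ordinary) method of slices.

FS = 1.78

Ordinary method of slices: FS = Σ[c'·Δl_i + (W_i cosα_i)·tanφ'] / Σ W_i sinα_i, with Δl_i = b_i / cosα_i.
Slice 1: Δl = 2.8/cos(-3.5°) = 2.805 m; N'_1 = 80·cos(-3.5°) = 79.9; c'Δl = 13.75; W sinα = -4.9
Slice 2: Δl = 3.0/cos11.8° = 3.065 m; N'_2 = 229·cos11.8° = 224.2; c'Δl = 15.02; W sinα = 46.8
Slice 3: Δl = 2.6/cos27.4° = 2.929 m; N'_3 = 178·cos27.4° = 158.0; c'Δl = 14.35; W sinα = 81.9
Slice 4: Δl = 2.5/cos44.0° = 3.475 m; N'_4 = 75·cos44.0° = 54.0; c'Δl = 17.03; W sinα = 52.1
Σc'Δl = 60.1 kN/m; ΣN' = 516.0 kN/m; ΣW sinα = 176.0 kN/m
Resisting = 60.1 + 516.0·tan26.1° = 60.1 + 252.8 = 312.9 kN/m
FS = 312.9 / 176.0 = 1.778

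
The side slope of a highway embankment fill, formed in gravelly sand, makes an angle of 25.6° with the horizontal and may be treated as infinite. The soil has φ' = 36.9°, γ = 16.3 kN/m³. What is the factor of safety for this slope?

For a dry cohesionless infinite slope the factor of safety is FS = tanφ' / tanβ.
FS = tan36.9° / tan25.6° = 0.7508 / 0.4791 = 1.567

FS = 1.57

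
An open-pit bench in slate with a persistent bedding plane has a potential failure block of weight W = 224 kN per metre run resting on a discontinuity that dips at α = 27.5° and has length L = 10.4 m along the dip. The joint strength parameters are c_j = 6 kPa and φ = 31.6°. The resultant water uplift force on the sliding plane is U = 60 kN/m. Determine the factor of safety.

FS = 1.43

Resolving the block weight along and normal to the plane and applying the Mohr–Coulomb strength on the joint:
N' = W cosα − U = 224·cos27.5° − 60 = 138.7 kN/m
Driving force T = W sinα = 224·sin27.5° = 103.4 kN/m
Resisting force R = c_j·L + N'·tanφ = 6·10.4 + 138.7·tan31.6° = 62.4 + 85.3 = 147.7 kN/m
FS = R / T = 147.7 / 103.4 = 1.428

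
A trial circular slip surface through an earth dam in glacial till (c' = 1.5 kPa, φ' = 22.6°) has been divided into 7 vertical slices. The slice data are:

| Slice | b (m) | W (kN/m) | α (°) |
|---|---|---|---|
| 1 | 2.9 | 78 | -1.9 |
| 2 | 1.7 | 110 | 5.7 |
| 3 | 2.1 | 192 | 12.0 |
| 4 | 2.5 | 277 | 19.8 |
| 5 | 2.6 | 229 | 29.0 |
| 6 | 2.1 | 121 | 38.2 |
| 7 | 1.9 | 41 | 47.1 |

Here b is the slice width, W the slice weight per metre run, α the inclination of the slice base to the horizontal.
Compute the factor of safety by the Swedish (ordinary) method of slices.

Ordinary method of slices: FS = Σ[c'·Δl_i + (W_i cosα_i)·tanφ'] / Σ W_i sinα_i, with Δl_i = b_i / cosα_i.
Slice 1: Δl = 2.9/cos(-1.9°) = 2.902 m; N'_1 = 78·cos(-1.9°) = 78.0; c'Δl = 4.35; W sinα = -2.6
Slice 2: Δl = 1.7/cos5.7° = 1.708 m; N'_2 = 110·cos5.7° = 109.5; c'Δl = 2.56; W sinα = 10.9
Slice 3: Δl = 2.1/cos12.0° = 2.147 m; N'_3 = 192·cos12.0° = 187.8; c'Δl = 3.22; W sinα = 39.9
Slice 4: Δl = 2.5/cos19.8° = 2.657 m; N'_4 = 277·cos19.8° = 260.6; c'Δl = 3.99; W sinα = 93.8
Slice 5: Δl = 2.6/cos29.0° = 2.973 m; N'_5 = 229·cos29.0° = 200.3; c'Δl = 4.46; W sinα = 111.0
Slice 6: Δl = 2.1/cos38.2° = 2.672 m; N'_6 = 121·cos38.2° = 95.1; c'Δl = 4.01; W sinα = 74.8
Slice 7: Δl = 1.9/cos47.1° = 2.791 m; N'_7 = 41·cos47.1° = 27.9; c'Δl = 4.19; W sinα = 30.0
Σc'Δl = 26.8 kN/m; ΣN' = 959.1 kN/m; ΣW sinα = 358.0 kN/m
Resisting = 26.8 + 959.1·tan22.6° = 26.8 + 399.2 = 426.0 kN/m
FS = 426.0 / 358.0 = 1.190

FS = 1.19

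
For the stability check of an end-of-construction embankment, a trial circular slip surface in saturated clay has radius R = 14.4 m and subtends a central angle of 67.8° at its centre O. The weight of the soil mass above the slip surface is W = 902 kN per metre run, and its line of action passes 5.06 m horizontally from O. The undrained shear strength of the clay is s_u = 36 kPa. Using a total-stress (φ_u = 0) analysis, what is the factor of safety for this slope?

FS = 1.94

Taking moments about the centre O, the resisting moment is provided by the undrained shear strength acting along the arc:
Arc length L_a = R·θ = 14.4·(67.8°·π/180) = 14.4·1.1833 = 17.04 m
M_R = s_u·L_a·R = 36·17.04·14.4 = 8833.5 kN·m/m
M_D = W·d = 902·5.06 = 4564.1 kN·m/m
FS = M_R / M_D = 8833.5 / 4564.1 = 1.935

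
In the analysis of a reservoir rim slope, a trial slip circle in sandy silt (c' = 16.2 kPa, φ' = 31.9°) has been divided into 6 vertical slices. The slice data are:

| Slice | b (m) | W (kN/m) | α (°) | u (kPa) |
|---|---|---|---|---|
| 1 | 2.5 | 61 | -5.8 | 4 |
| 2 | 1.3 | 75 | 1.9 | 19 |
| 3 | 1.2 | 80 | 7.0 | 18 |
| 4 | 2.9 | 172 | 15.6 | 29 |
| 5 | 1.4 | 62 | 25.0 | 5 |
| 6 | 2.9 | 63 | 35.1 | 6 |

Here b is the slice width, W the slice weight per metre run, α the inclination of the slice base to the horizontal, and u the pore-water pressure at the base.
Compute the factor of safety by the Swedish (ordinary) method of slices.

FS = 3.56

Ordinary method of slices: FS = Σ[c'·Δl_i + (W_i cosα_i − u_i·Δl_i)·tanφ'] / Σ W_i sinα_i, with Δl_i = b_i / cosα_i.
Slice 1: Δl = 2.5/cos(-5.8°) = 2.513 m; N'_1 = 61·cos(-5.8°) − 4·2.513 = 50.6; c'Δl = 40.71; W sinα = -6.2
Slice 2: Δl = 1.3/cos1.9° = 1.301 m; N'_2 = 75·cos1.9° − 19·1.301 = 50.2; c'Δl = 21.07; W sinα = 2.5
Slice 3: Δl = 1.2/cos7.0° = 1.209 m; N'_3 = 80·cos7.0° − 18·1.209 = 57.6; c'Δl = 19.59; W sinα = 9.7
Slice 4: Δl = 2.9/cos15.6° = 3.011 m; N'_4 = 172·cos15.6° − 29·3.011 = 78.3; c'Δl = 48.78; W sinα = 46.3
Slice 5: Δl = 1.4/cos25.0° = 1.545 m; N'_5 = 62·cos25.0° − 5·1.545 = 48.5; c'Δl = 25.02; W sinα = 26.2
Slice 6: Δl = 2.9/cos35.1° = 3.545 m; N'_6 = 63·cos35.1° − 6·3.545 = 30.3; c'Δl = 57.42; W sinα = 36.2
Σc'Δl = 212.6 kN/m; ΣN' = 315.6 kN/m; ΣW sinα = 114.8 kN/m
Resisting = 212.6 + 315.6·tan31.9° = 212.6 + 196.5 = 409.0 kN/m
FS = 409.0 / 114.8 = 3.565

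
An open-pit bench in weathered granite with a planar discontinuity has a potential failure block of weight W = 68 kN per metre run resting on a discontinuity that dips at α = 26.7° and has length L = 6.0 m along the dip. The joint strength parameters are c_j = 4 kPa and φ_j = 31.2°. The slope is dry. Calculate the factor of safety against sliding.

FS = 1.99

Resolving the block weight along and normal to the plane and applying the Mohr–Coulomb strength on the joint:
N' = W cosα = 68·cos26.7° = 60.7 kN/m
Driving force T = W sinα = 68·sin26.7° = 30.6 kN/m
Resisting force R = c_j·L + N'·tanφ_j = 4·6.0 + 60.7·tan31.2° = 24.0 + 36.8 = 60.8 kN/m
FS = R / T = 60.8 / 30.6 = 1.990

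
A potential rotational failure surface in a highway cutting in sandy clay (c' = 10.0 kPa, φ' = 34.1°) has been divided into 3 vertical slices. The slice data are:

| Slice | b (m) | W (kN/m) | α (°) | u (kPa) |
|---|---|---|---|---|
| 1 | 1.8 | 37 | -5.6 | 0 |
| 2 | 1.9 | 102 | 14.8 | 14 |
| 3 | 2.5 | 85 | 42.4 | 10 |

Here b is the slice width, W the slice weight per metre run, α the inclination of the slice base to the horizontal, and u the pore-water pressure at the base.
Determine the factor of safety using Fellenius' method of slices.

Ordinary method of slices: FS = Σ[c'·Δl_i + (W_i cosα_i − u_i·Δl_i)·tanφ'] / Σ W_i sinα_i, with Δl_i = b_i / cosα_i.
Slice 1: Δl = 1.8/cos(-5.6°) = 1.809 m; N'_1 = 37·cos(-5.6°) − 0·1.809 = 36.8; c'Δl = 18.09; W sinα = -3.6
Slice 2: Δl = 1.9/cos14.8° = 1.965 m; N'_2 = 102·cos14.8° − 14·1.965 = 71.1; c'Δl = 19.65; W sinα = 26.1
Slice 3: Δl = 2.5/cos42.4° = 3.385 m; N'_3 = 85·cos42.4° − 10·3.385 = 28.9; c'Δl = 33.85; W sinα = 57.3
Σc'Δl = 71.6 kN/m; ΣN' = 136.8 kN/m; ΣW sinα = 79.8 kN/m
Resisting = 71.6 + 136.8·tan34.1° = 71.6 + 92.6 = 164.2 kN/m
FS = 164.2 / 79.8 = 2.059

FS = 2.06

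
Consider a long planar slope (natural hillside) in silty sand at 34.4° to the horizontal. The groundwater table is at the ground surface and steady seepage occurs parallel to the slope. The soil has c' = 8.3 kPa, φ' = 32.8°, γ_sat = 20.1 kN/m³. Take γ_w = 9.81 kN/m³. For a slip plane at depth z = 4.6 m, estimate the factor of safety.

FS = 0.67

With seepage parallel to the slope and the water table at the surface, the effective normal stress on the slip plane uses the buoyant unit weight γ' = γ_sat − γ_w while the driving shear stress uses γ_sat:
FS = [c' + γ' z cos²β tanφ'] / [γ_sat z sinβ cosβ]
γ' = 20.1 − 9.81 = 10.29 kN/m³
Numerator = 8.3 + 10.29·4.6·cos²34.4°·tan32.8° = 8.3 + 10.29·4.6·0.6808·0.6445 = 29.068 kPa
Denominator = 20.1·4.6·sin34.4°·cos34.4° = 20.1·4.6·0.5650·0.8251 = 43.101 kPa
FS = 29.068 / 43.101 = 0.674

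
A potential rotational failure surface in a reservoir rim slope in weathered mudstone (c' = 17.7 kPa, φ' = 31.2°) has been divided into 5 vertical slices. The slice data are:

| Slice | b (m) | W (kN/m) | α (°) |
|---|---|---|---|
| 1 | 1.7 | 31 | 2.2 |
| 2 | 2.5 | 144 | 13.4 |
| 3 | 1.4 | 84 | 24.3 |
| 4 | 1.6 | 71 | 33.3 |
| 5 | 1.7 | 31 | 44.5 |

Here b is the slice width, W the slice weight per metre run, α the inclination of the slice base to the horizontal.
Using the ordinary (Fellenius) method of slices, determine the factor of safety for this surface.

Ordinary method of slices: FS = Σ[c'·Δl_i + (W_i cosα_i)·tanφ'] / Σ W_i sinα_i, with Δl_i = b_i / cosα_i.
Slice 1: Δl = 1.7/cos2.2° = 1.701 m; N'_1 = 31·cos2.2° = 31.0; c'Δl = 30.11; W sinα = 1.2
Slice 2: Δl = 2.5/cos13.4° = 2.570 m; N'_2 = 144·cos13.4° = 140.1; c'Δl = 45.49; W sinα = 33.4
Slice 3: Δl = 1.4/cos24.3° = 1.536 m; N'_3 = 84·cos24.3° = 76.6; c'Δl = 27.19; W sinα = 34.6
Slice 4: Δl = 1.6/cos33.3° = 1.914 m; N'_4 = 71·cos33.3° = 59.3; c'Δl = 33.88; W sinα = 39.0
Slice 5: Δl = 1.7/cos44.5° = 2.383 m; N'_5 = 31·cos44.5° = 22.1; c'Δl = 42.19; W sinα = 21.7
Σc'Δl = 178.9 kN/m; ΣN' = 329.1 kN/m; ΣW sinα = 129.8 kN/m
Resisting = 178.9 + 329.1·tan31.2° = 178.9 + 199.3 = 378.2 kN/m
FS = 378.2 / 129.8 = 2.912

FS = 2.91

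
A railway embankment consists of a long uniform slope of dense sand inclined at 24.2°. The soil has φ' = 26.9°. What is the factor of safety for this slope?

FS = 1.13

For a dry cohesionless infinite slope the factor of safety is FS = tanφ' / tanβ.
FS = tan26.9° / tan24.2° = 0.5073 / 0.4494 = 1.129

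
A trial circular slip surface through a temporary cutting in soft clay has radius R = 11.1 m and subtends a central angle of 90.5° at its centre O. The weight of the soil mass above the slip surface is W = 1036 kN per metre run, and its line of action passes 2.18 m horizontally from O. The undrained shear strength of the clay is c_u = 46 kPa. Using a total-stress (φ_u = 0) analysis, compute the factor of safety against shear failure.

Taking moments about the centre O, the resisting moment is provided by the undrained shear strength acting along the arc:
Arc length L_a = R·θ = 11.1·(90.5°·π/180) = 11.1·1.5795 = 17.53 m
M_R = c_u·L_a·R = 46·17.53·11.1 = 8952.2 kN·m/m
M_D = W·d = 1036·2.18 = 2258.5 kN·m/m
FS = M_R / M_D = 8952.2 / 2258.5 = 3.964

FS = 3.96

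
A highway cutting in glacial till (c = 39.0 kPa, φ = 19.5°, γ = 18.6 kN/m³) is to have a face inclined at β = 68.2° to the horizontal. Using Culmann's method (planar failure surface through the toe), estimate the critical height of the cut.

H_c = 21.59 m

Culmann's analysis gives the critical failure plane at α_cr = (β + φ)/2 = (68.2 + 19.5)/2 = 43.9°, and the critical height
H_c = (4c/γ) · sinβ cosφ / [1 − cos(β − φ)]
    = (4·39.0/18.6) · sin68.2°·cos19.5° / [1 − cos(48.7°)]
    = 8.387 · 0.9285·0.9426 / [1 − 0.6600]
    = 8.387 · 0.8752 / 0.3400
    = 21.59 m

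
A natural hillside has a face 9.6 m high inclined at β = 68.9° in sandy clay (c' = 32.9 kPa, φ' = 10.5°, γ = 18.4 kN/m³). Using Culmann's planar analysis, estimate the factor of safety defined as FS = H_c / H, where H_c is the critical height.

H_c = (4c'/γ) · sinβ cosφ' / [1 − cos(β − φ')]
    = (4·32.9/18.4) · sin68.9°·cos10.5° / [1 − cos58.4°]
    = 7.152 · 0.9173 / 0.4760 = 13.78 m
FS = H_c / H = 13.78 / 9.6 = 1.436

FS = 1.44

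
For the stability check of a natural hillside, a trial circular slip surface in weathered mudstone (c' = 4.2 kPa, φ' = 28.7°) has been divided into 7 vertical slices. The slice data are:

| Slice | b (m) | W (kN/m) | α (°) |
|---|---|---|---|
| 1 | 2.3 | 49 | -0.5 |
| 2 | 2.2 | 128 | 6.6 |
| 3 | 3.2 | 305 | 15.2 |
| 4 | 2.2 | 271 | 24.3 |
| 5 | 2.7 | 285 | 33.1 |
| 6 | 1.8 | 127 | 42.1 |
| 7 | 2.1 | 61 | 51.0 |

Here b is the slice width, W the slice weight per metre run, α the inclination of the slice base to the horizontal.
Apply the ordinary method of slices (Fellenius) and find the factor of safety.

Ordinary method of slices: FS = Σ[c'·Δl_i + (W_i cosα_i)·tanφ'] / Σ W_i sinα_i, with Δl_i = b_i / cosα_i.
Slice 1: Δl = 2.3/cos(-0.5°) = 2.300 m; N'_1 = 49·cos(-0.5°) = 49.0; c'Δl = 9.66; W sinα = -0.4
Slice 2: Δl = 2.2/cos6.6° = 2.215 m; N'_2 = 128·cos6.6° = 127.2; c'Δl = 9.30; W sinα = 14.7
Slice 3: Δl = 3.2/cos15.2° = 3.316 m; N'_3 = 305·cos15.2° = 294.3; c'Δl = 13.93; W sinα = 80.0
Slice 4: Δl = 2.2/cos24.3° = 2.414 m; N'_4 = 271·cos24.3° = 247.0; c'Δl = 10.14; W sinα = 111.5
Slice 5: Δl = 2.7/cos33.1° = 3.223 m; N'_5 = 285·cos33.1° = 238.7; c'Δl = 13.54; W sinα = 155.6
Slice 6: Δl = 1.8/cos42.1° = 2.426 m; N'_6 = 127·cos42.1° = 94.2; c'Δl = 10.19; W sinα = 85.1
Slice 7: Δl = 2.1/cos51.0° = 3.337 m; N'_7 = 61·cos51.0° = 38.4; c'Δl = 14.02; W sinα = 47.4
Σc'Δl = 80.8 kN/m; ΣN' = 1088.8 kN/m; ΣW sinα = 494.0 kN/m
Resisting = 80.8 + 1088.8·tan28.7° = 80.8 + 596.1 = 676.9 kN/m
FS = 676.9 / 494.0 = 1.370

FS = 1.37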